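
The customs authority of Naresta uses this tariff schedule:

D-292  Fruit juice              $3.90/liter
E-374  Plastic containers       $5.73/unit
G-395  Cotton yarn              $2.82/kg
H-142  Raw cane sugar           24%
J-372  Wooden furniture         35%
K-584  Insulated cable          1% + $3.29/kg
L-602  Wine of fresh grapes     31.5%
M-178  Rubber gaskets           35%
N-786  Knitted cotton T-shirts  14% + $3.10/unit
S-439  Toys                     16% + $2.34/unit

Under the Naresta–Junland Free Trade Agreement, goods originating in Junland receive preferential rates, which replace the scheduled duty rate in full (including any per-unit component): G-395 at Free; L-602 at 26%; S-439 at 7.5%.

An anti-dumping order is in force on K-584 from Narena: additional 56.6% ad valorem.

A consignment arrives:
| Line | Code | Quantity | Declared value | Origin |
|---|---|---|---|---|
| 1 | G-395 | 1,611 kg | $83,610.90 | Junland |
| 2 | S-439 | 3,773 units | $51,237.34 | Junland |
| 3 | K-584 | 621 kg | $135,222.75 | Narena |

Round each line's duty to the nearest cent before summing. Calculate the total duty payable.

$83,774.19

Line 1 (G-395, Junland, 1,611 kg, $83,610.90):
Base rate for G-395 is $2.82/kg.
Origin Junland qualifies under the Naresta–Junland agreement and G-395 is covered: preferential rate Free applies instead.
Duty = $83,610.90 × 0% = $0.00.
Line 2 (S-439, Junland, 3,773 units, $51,237.34):
Base rate for S-439 is 16% + $2.34/unit.
Origin Junland qualifies under the Naresta–Junland agreement and S-439 is covered: preferential rate 7.5% applies instead.
Duty = $51,237.34 × 7.5% = $3,842.80.
Line 3 (K-584, Narena, 621 kg, $135,222.75):
Base rate for K-584 is 1% + $3.29/kg.
Additional duty on K-584 from Narena: +56.6%. Applied ad valorem rate: 1% + 56.6% = 57.6%.
Duty = $135,222.75 × 57.6% + 621 × $3.29 = $79,931.39.
Total = $0.00 + $3,842.80 + $79,931.39 = $83,774.19.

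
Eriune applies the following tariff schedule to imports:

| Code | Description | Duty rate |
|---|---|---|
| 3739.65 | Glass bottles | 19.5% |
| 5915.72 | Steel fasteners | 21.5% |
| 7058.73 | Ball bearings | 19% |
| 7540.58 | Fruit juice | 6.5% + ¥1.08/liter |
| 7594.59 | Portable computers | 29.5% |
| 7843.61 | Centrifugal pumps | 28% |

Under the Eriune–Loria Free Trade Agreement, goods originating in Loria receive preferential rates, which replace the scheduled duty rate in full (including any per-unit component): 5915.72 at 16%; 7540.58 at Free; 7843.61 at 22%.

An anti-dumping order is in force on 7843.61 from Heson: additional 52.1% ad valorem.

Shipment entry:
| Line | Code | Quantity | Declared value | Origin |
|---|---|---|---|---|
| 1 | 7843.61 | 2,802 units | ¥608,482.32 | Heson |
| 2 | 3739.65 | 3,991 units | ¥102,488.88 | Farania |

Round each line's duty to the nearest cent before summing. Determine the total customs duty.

Line 1 (7843.61, Heson, 2,802 units, ¥608,482.32):
Base rate for 7843.61 is 28%.
7843.61 has an FTA preferential rate, but origin Heson is not Loria; base rate stands.
Additional duty on 7843.61 from Heson: +52.1%. Applied ad valorem rate: 28% + 52.1% = 80.1%.
Duty = ¥608,482.32 × 80.1% = ¥487,394.34.
Line 2 (3739.65, Farania, 3,991 units, ¥102,488.88):
Base rate for 3739.65 is 19.5%.
Duty = ¥102,488.88 × 19.5% = ¥19,985.33.
Total = ¥487,394.34 + ¥19,985.33 = ¥507,379.67.

¥507,379.67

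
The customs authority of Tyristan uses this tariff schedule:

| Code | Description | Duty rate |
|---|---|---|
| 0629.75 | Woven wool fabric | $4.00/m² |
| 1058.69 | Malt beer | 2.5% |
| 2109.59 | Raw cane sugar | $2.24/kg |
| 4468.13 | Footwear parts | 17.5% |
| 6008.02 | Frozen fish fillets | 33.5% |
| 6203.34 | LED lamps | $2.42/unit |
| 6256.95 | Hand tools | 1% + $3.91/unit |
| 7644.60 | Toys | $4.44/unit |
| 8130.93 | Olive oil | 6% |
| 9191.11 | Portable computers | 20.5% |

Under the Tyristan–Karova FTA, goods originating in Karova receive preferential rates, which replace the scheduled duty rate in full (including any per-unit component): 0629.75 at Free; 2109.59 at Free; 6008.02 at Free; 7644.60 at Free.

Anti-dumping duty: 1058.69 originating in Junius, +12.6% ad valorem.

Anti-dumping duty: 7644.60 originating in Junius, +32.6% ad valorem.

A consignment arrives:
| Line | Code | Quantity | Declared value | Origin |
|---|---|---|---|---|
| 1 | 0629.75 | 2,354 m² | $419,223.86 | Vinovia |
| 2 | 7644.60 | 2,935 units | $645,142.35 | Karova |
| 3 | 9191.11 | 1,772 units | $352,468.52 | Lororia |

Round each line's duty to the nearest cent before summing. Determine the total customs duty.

Line 1 (0629.75, Vinovia, 2,354 m², $419,223.86):
Base rate for 0629.75 is $4.00/m².
0629.75 has an FTA preferential rate, but origin Vinovia is not Karova; base rate stands.
Duty = 2,354 × $4.00 = $9,416.00.
Line 2 (7644.60, Karova, 2,935 units, $645,142.35):
Base rate for 7644.60 is $4.44/unit.
Origin Karova qualifies under the Tyristan–Karova agreement and 7644.60 is covered: preferential rate Free applies instead.
The additional-duty order on 7644.60 targets Junius, not Karova; it does not apply.
Duty = $645,142.35 × 0% = $0.00.
Line 3 (9191.11, Lororia, 1,772 units, $352,468.52):
Base rate for 9191.11 is 20.5%.
Duty = $352,468.52 × 20.5% = $72,256.05.
Total = $9,416.00 + $0.00 + $72,256.05 = $81,672.05.

$81,672.05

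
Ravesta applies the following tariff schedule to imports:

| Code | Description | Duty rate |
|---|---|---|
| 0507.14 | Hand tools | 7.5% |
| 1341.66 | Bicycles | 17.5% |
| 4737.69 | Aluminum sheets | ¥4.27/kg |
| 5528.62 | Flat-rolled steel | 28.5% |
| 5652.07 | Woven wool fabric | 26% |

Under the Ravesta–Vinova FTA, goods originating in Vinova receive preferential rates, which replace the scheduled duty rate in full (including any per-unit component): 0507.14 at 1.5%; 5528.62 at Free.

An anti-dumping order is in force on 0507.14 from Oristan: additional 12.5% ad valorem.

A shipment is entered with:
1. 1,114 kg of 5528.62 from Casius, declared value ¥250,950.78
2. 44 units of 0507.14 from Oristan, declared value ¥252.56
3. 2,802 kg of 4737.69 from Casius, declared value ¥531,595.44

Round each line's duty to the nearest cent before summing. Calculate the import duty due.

Line 1 (5528.62, Casius, 1,114 kg, ¥250,950.78):
Base rate for 5528.62 is 28.5%.
5528.62 has an FTA preferential rate, but origin Casius is not Vinova; base rate stands.
Duty = ¥250,950.78 × 28.5% = ¥71,520.97.
Line 2 (0507.14, Oristan, 44 units, ¥252.56):
Base rate for 0507.14 is 7.5%.
0507.14 has an FTA preferential rate, but origin Oristan is not Vinova; base rate stands.
Additional duty on 0507.14 from Oristan: +12.5%. Applied ad valorem rate: 7.5% + 12.5% = 20%.
Duty = ¥252.56 × 20% = ¥50.51.
Line 3 (4737.69, Casius, 2,802 kg, ¥531,595.44):
Base rate for 4737.69 is ¥4.27/kg.
Duty = 2,802 × ¥4.27 = ¥11,964.54.
Total = ¥71,520.97 + ¥50.51 + ¥11,964.54 = ¥83,536.02.

¥83,536.02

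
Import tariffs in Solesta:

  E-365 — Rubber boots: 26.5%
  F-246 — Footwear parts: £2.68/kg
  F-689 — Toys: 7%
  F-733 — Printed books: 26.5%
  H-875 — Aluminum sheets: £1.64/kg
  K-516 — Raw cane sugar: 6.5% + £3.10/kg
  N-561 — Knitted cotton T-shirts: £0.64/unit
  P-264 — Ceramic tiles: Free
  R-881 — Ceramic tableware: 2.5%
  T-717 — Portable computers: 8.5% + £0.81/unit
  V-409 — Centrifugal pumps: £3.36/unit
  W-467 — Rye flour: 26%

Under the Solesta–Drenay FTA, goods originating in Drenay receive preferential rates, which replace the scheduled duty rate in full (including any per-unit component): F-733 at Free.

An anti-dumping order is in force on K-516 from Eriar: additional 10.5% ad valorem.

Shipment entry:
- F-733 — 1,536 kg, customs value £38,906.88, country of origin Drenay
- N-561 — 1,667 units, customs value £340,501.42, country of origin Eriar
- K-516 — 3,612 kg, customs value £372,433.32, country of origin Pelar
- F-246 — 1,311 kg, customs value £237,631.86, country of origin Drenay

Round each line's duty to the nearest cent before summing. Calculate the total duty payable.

Line 1 (F-733, Drenay, 1,536 kg, £38,906.88):
Base rate for F-733 is 26.5%.
Origin Drenay qualifies under the Solesta–Drenay agreement and F-733 is covered: preferential rate Free applies instead.
Duty = £38,906.88 × 0% = £0.00.
Line 2 (N-561, Eriar, 1,667 units, £340,501.42):
Base rate for N-561 is £0.64/unit.
Duty = 1,667 × £0.64 = £1,066.88.
Line 3 (K-516, Pelar, 3,612 kg, £372,433.32):
Base rate for K-516 is 6.5% + £3.10/kg.
The additional-duty order on K-516 targets Eriar, not Pelar; it does not apply.
Duty = £372,433.32 × 6.5% + 3,612 × £3.10 = £35,405.37.
Line 4 (F-246, Drenay, 1,311 kg, £237,631.86):
Base rate for F-246 is £2.68/kg.
Origin Drenay is the FTA partner but F-246 is not on the preference list; base rate stands.
Duty = 1,311 × £2.68 = £3,513.48.
Total = £0.00 + £1,066.88 + £35,405.37 + £3,513.48 = £39,985.73.

£39,985.73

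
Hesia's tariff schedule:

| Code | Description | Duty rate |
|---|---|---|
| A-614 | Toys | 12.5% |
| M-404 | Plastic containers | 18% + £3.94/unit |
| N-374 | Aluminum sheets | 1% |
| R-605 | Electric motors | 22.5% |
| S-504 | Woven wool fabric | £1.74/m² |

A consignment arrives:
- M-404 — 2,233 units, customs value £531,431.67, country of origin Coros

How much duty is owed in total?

£104,455.72

Line 1 (M-404, Coros, 2,233 units, £531,431.67):
Base rate for M-404 is 18% + £3.94/unit.
Duty = £531,431.67 × 18% + 2,233 × £3.94 = £104,455.72.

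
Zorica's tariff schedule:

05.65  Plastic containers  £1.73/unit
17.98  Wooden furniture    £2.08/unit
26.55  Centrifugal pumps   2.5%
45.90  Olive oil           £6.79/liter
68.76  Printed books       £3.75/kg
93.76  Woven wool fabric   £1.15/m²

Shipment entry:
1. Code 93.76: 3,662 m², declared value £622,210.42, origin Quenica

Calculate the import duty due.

Line 1 (93.76, Quenica, 3,662 m², £622,210.42):
Base rate for 93.76 is £1.15/m².
Duty = 3,662 × £1.15 = £4,211.30.

£4,211.30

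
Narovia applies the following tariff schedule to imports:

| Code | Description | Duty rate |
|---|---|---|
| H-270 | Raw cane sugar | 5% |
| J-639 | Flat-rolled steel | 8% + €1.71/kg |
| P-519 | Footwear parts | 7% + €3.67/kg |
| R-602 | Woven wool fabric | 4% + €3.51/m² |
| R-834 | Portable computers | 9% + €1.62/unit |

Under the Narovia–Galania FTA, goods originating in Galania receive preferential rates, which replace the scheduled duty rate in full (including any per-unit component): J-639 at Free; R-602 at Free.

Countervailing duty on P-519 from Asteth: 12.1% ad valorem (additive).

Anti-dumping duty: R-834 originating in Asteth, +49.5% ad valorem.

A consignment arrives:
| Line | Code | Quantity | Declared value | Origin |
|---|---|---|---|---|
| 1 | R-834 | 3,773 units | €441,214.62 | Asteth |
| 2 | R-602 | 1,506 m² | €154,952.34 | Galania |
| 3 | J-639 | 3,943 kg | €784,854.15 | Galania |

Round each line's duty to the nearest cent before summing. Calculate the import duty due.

€264,222.81

Line 1 (R-834, Asteth, 3,773 units, €441,214.62):
Base rate for R-834 is 9% + €1.62/unit.
Additional duty on R-834 from Asteth: +49.5%. Applied ad valorem rate: 9% + 49.5% = 58.5%.
Duty = €441,214.62 × 58.5% + 3,773 × €1.62 = €264,222.81.
Line 2 (R-602, Galania, 1,506 m², €154,952.34):
Base rate for R-602 is 4% + €3.51/m².
Origin Galania qualifies under the Narovia–Galania agreement and R-602 is covered: preferential rate Free applies instead.
Duty = €154,952.34 × 0% = €0.00.
Line 3 (J-639, Galania, 3,943 kg, €784,854.15):
Base rate for J-639 is 8% + €1.71/kg.
Origin Galania qualifies under the Narovia–Galania agreement and J-639 is covered: preferential rate Free applies instead.
Duty = €784,854.15 × 0% = €0.00.
Total = €264,222.81 + €0.00 + €0.00 = €264,222.81.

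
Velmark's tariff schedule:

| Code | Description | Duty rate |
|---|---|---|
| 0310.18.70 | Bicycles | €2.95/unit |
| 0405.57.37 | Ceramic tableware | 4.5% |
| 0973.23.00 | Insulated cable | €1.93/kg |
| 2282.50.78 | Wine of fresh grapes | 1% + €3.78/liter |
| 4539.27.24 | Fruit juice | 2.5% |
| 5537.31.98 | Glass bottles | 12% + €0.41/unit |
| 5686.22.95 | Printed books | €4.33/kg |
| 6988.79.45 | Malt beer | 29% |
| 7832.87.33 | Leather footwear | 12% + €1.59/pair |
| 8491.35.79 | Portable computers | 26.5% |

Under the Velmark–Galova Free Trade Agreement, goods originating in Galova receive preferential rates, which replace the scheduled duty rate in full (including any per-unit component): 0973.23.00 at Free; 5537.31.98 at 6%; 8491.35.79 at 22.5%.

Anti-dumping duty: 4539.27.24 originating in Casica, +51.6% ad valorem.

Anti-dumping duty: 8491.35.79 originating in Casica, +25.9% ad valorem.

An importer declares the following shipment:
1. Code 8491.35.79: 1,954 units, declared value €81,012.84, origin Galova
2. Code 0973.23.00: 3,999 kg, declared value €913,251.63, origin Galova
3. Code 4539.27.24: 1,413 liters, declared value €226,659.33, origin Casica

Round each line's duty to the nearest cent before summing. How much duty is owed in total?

Line 1 (8491.35.79, Galova, 1,954 units, €81,012.84):
Base rate for 8491.35.79 is 26.5%.
Origin Galova qualifies under the Velmark–Galova agreement and 8491.35.79 is covered: preferential rate 22.5% applies instead.
The additional-duty order on 8491.35.79 targets Casica, not Galova; it does not apply.
Duty = €81,012.84 × 22.5% = €18,227.89.
Line 2 (0973.23.00, Galova, 3,999 kg, €913,251.63):
Base rate for 0973.23.00 is €1.93/kg.
Origin Galova qualifies under the Velmark–Galova agreement and 0973.23.00 is covered: preferential rate Free applies instead.
Duty = €913,251.63 × 0% = €0.00.
Line 3 (4539.27.24, Casica, 1,413 liters, €226,659.33):
Base rate for 4539.27.24 is 2.5%.
Additional duty on 4539.27.24 from Casica: +51.6%. Applied ad valorem rate: 2.5% + 51.6% = 54.1%.
Duty = €226,659.33 × 54.1% = €122,622.70.
Total = €18,227.89 + €0.00 + €122,622.70 = €140,850.59.

€140,850.59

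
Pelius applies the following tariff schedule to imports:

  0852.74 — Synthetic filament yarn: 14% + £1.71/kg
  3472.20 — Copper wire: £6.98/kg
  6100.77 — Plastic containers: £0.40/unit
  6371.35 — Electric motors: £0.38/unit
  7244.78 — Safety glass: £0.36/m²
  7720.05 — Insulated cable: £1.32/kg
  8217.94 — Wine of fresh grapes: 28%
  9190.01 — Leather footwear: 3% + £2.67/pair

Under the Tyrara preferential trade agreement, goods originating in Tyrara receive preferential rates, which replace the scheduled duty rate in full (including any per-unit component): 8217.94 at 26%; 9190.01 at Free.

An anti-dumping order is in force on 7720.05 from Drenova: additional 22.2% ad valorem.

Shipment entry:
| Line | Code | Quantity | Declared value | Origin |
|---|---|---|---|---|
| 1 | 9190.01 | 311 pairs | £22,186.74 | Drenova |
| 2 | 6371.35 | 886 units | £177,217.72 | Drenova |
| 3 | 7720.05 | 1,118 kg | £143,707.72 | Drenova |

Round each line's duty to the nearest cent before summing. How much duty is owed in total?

Line 1 (9190.01, Drenova, 311 pairs, £22,186.74):
Base rate for 9190.01 is 3% + £2.67/pair.
9190.01 has an FTA preferential rate, but origin Drenova is not Tyrara; base rate stands.
Duty = £22,186.74 × 3% + 311 × £2.67 = £1,495.97.
Line 2 (6371.35, Drenova, 886 units, £177,217.72):
Base rate for 6371.35 is £0.38/unit.
Duty = 886 × £0.38 = £336.68.
Line 3 (7720.05, Drenova, 1,118 kg, £143,707.72):
Base rate for 7720.05 is £1.32/kg.
Additional duty on 7720.05 from Drenova: +22.2% ad valorem. Applied ad valorem rate = 22.2%.
Duty = £143,707.72 × 22.2% + 1,118 × £1.32 = £33,378.87.
Total = £1,495.97 + £336.68 + £33,378.87 = £35,211.52.

£35,211.52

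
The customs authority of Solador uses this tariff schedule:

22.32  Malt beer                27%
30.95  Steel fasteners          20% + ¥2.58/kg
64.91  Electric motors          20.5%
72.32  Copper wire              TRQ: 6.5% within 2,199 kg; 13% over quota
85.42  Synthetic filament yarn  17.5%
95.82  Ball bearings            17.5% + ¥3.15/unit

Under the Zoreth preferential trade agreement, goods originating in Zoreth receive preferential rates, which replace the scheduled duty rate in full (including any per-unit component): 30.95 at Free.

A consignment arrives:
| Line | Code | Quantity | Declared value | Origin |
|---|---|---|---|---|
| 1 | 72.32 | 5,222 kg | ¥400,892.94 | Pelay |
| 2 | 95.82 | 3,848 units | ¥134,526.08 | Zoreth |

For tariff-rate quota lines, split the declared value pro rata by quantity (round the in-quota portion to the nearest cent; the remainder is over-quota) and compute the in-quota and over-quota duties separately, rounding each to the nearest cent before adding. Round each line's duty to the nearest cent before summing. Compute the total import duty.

Line 1 (72.32, Pelay, 5,222 kg, ¥400,892.94):
Code 72.32 is under a tariff-rate quota (threshold 2,199 kg). In-quota: 2,199 kg at 6.5%; over-quota: 3,023 kg at 13%.
Pro-rata value split: in-quota = ¥400,892.94 × 2,199/5,222 = ¥168,817.23; over-quota = ¥400,892.94 − ¥168,817.23 = ¥232,075.71.
In-quota duty = ¥168,817.23 × 6.5% = ¥10,973.12. Over-quota duty = ¥232,075.71 × 13% = ¥30,169.84.
Line duty = ¥10,973.12 + ¥30,169.84 = ¥41,142.96.
Line 2 (95.82, Zoreth, 3,848 units, ¥134,526.08):
Base rate for 95.82 is 17.5% + ¥3.15/unit.
Origin Zoreth is the FTA partner but 95.82 is not on the preference list; base rate stands.
Duty = ¥134,526.08 × 17.5% + 3,848 × ¥3.15 = ¥35,663.26.
Total = ¥41,142.96 + ¥35,663.26 = ¥76,806.22.

¥76,806.22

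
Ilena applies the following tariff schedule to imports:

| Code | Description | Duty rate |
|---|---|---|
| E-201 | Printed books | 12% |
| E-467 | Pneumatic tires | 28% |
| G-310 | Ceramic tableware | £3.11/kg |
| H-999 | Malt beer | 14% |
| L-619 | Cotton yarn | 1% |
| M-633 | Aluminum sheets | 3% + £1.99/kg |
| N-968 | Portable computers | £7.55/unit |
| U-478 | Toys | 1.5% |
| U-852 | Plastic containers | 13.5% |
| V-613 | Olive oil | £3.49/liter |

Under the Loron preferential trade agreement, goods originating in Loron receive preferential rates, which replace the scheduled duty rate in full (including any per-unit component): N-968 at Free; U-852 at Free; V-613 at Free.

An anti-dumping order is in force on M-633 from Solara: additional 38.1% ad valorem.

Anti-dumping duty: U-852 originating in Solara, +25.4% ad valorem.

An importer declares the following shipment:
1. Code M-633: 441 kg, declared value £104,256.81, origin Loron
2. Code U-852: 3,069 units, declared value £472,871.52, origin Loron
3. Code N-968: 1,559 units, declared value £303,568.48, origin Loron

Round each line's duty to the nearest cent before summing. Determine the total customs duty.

Line 1 (M-633, Loron, 441 kg, £104,256.81):
Base rate for M-633 is 3% + £1.99/kg.
Origin Loron is the FTA partner but M-633 is not on the preference list; base rate stands.
The additional-duty order on M-633 targets Solara, not Loron; it does not apply.
Duty = £104,256.81 × 3% + 441 × £1.99 = £4,005.29.
Line 2 (U-852, Loron, 3,069 units, £472,871.52):
Base rate for U-852 is 13.5%.
Origin Loron qualifies under the Ilena–Loron agreement and U-852 is covered: preferential rate Free applies instead.
The additional-duty order on U-852 targets Solara, not Loron; it does not apply.
Duty = £472,871.52 × 0% = £0.00.
Line 3 (N-968, Loron, 1,559 units, £303,568.48):
Base rate for N-968 is £7.55/unit.
Origin Loron qualifies under the Ilena–Loron agreement and N-968 is covered: preferential rate Free applies instead.
Duty = £303,568.48 × 0% = £0.00.
Total = £4,005.29 + £0.00 + £0.00 = £4,005.29.

£4,005.29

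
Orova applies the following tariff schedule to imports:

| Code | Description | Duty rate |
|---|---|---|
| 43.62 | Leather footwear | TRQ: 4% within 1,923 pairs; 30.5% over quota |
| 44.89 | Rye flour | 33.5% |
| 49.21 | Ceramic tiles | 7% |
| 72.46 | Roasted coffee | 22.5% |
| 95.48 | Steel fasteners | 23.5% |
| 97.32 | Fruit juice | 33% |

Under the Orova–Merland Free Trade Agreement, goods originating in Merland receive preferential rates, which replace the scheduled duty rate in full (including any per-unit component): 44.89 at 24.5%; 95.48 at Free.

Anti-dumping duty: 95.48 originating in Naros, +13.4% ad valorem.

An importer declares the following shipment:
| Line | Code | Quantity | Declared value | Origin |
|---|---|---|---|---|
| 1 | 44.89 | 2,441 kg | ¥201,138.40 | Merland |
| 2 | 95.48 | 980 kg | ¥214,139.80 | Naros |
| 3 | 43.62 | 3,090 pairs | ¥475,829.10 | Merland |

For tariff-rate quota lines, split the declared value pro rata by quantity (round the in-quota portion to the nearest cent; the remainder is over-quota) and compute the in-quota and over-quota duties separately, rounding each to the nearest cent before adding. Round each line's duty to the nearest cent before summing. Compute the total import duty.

¥194,951.84

Line 1 (44.89, Merland, 2,441 kg, ¥201,138.40):
Base rate for 44.89 is 33.5%.
Origin Merland qualifies under the Orova–Merland agreement and 44.89 is covered: preferential rate 24.5% applies instead.
Duty = ¥201,138.40 × 24.5% = ¥49,278.91.
Line 2 (95.48, Naros, 980 kg, ¥214,139.80):
Base rate for 95.48 is 23.5%.
95.48 has an FTA preferential rate, but origin Naros is not Merland; base rate stands.
Additional duty on 95.48 from Naros: +13.4%. Applied ad valorem rate: 23.5% + 13.4% = 36.9%.
Duty = ¥214,139.80 × 36.9% = ¥79,017.59.
Line 3 (43.62, Merland, 3,090 pairs, ¥475,829.10):
Code 43.62 is under a tariff-rate quota (threshold 1,923 pairs). In-quota: 1,923 pairs at 4%; over-quota: 1,167 pairs at 30.5%.
Pro-rata value split: in-quota = ¥475,829.10 × 1,923/3,090 = ¥296,122.77; over-quota = ¥475,829.10 − ¥296,122.77 = ¥179,706.33.
In-quota duty = ¥296,122.77 × 4% = ¥11,844.91. Over-quota duty = ¥179,706.33 × 30.5% = ¥54,810.43.
Line duty = ¥11,844.91 + ¥54,810.43 = ¥66,655.34.
Total = ¥49,278.91 + ¥79,017.59 + ¥66,655.34 = ¥194,951.84.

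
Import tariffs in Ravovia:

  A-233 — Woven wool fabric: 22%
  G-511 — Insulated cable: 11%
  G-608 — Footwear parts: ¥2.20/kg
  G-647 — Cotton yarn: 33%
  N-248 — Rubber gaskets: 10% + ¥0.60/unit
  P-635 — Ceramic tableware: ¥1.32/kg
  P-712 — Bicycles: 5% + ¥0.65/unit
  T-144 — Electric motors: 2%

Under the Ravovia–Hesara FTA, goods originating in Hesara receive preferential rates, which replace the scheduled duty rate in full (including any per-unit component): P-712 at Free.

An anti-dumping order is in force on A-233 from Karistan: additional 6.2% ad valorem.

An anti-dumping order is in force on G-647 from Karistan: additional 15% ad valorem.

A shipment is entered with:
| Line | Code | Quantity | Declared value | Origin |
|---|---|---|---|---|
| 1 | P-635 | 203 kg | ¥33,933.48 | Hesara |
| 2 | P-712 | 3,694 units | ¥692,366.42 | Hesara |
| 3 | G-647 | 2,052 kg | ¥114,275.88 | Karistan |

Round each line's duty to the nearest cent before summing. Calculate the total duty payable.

¥55,120.38

Line 1 (P-635, Hesara, 203 kg, ¥33,933.48):
Base rate for P-635 is ¥1.32/kg.
Origin Hesara is the FTA partner but P-635 is not on the preference list; base rate stands.
Duty = 203 × ¥1.32 = ¥267.96.
Line 2 (P-712, Hesara, 3,694 units, ¥692,366.42):
Base rate for P-712 is 5% + ¥0.65/unit.
Origin Hesara qualifies under the Ravovia–Hesara agreement and P-712 is covered: preferential rate Free applies instead.
Duty = ¥692,366.42 × 0% = ¥0.00.
Line 3 (G-647, Karistan, 2,052 kg, ¥114,275.88):
Base rate for G-647 is 33%.
Additional duty on G-647 from Karistan: +15%. Applied ad valorem rate: 33% + 15% = 48%.
Duty = ¥114,275.88 × 48% = ¥54,852.42.
Total = ¥267.96 + ¥0.00 + ¥54,852.42 = ¥55,120.38.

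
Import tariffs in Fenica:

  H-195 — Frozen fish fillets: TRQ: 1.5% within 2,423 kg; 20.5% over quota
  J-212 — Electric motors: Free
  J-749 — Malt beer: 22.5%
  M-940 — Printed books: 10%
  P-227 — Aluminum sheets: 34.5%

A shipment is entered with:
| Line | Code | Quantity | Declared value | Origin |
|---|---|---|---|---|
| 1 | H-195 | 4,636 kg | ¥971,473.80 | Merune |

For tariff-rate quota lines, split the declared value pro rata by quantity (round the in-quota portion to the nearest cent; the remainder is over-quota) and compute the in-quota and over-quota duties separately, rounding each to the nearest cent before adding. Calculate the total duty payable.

Line 1 (H-195, Merune, 4,636 kg, ¥971,473.80):
Code H-195 is under a tariff-rate quota (threshold 2,423 kg). In-quota: 2,423 kg at 1.5%; over-quota: 2,213 kg at 20.5%.
Pro-rata value split: in-quota = ¥971,473.80 × 2,423/4,636 = ¥507,739.65; over-quota = ¥971,473.80 − ¥507,739.65 = ¥463,734.15.
In-quota duty = ¥507,739.65 × 1.5% = ¥7,616.09. Over-quota duty = ¥463,734.15 × 20.5% = ¥95,065.50.
Line duty = ¥7,616.09 + ¥95,065.50 = ¥102,681.59.

¥102,681.59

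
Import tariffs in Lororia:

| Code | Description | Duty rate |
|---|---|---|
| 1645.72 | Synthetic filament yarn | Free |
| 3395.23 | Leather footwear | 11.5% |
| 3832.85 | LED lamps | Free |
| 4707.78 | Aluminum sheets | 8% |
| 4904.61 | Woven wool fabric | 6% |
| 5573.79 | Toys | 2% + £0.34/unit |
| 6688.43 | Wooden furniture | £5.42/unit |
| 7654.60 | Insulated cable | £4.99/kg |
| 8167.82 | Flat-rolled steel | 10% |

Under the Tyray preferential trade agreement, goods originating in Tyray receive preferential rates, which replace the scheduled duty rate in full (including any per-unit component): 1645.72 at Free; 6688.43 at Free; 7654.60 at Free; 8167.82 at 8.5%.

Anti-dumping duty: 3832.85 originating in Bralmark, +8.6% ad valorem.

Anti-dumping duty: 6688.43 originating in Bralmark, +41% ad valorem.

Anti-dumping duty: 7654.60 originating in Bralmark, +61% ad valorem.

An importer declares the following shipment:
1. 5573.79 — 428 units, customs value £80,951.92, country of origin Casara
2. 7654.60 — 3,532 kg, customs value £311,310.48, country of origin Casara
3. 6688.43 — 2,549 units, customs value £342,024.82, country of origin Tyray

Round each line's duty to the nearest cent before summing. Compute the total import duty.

Line 1 (5573.79, Casara, 428 units, £80,951.92):
Base rate for 5573.79 is 2% + £0.34/unit.
Duty = £80,951.92 × 2% + 428 × £0.34 = £1,764.56.
Line 2 (7654.60, Casara, 3,532 kg, £311,310.48):
Base rate for 7654.60 is £4.99/kg.
7654.60 has an FTA preferential rate, but origin Casara is not Tyray; base rate stands.
The additional-duty order on 7654.60 targets Bralmark, not Casara; it does not apply.
Duty = 3,532 × £4.99 = £17,624.68.
Line 3 (6688.43, Tyray, 2,549 units, £342,024.82):
Base rate for 6688.43 is £5.42/unit.
Origin Tyray qualifies under the Lororia–Tyray agreement and 6688.43 is covered: preferential rate Free applies instead.
The additional-duty order on 6688.43 targets Bralmark, not Tyray; it does not apply.
Duty = £342,024.82 × 0% = £0.00.
Total = £1,764.56 + £17,624.68 + £0.00 = £19,389.24.

£19,389.24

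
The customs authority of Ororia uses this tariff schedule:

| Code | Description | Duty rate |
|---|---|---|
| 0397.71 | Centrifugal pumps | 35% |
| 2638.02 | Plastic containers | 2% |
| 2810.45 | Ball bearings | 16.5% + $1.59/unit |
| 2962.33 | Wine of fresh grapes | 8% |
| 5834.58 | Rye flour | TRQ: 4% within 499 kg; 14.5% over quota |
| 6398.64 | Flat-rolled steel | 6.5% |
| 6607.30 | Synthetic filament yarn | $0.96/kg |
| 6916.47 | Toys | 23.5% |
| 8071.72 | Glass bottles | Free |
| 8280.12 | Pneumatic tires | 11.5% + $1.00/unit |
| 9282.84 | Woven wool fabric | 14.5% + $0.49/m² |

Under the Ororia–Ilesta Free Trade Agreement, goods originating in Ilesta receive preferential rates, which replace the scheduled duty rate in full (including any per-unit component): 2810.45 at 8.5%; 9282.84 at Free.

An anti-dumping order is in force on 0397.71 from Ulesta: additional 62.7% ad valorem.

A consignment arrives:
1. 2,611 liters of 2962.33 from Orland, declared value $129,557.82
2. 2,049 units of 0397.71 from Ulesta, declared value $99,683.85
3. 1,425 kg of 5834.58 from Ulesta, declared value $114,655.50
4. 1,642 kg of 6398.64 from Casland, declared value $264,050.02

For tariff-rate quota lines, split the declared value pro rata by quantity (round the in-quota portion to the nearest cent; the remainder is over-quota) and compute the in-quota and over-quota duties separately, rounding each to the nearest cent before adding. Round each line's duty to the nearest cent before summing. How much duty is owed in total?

$137,328.34

Line 1 (2962.33, Orland, 2,611 liters, $129,557.82):
Base rate for 2962.33 is 8%.
Duty = $129,557.82 × 8% = $10,364.63.
Line 2 (0397.71, Ulesta, 2,049 units, $99,683.85):
Base rate for 0397.71 is 35%.
Additional duty on 0397.71 from Ulesta: +62.7%. Applied ad valorem rate: 35% + 62.7% = 97.7%.
Duty = $99,683.85 × 97.7% = $97,391.12.
Line 3 (5834.58, Ulesta, 1,425 kg, $114,655.50):
Code 5834.58 is under a tariff-rate quota (threshold 499 kg). In-quota: 499 kg at 4%; over-quota: 926 kg at 14.5%.
Pro-rata value split: in-quota = $114,655.50 × 499/1,425 = $40,149.54; over-quota = $114,655.50 − $40,149.54 = $74,505.96.
In-quota duty = $40,149.54 × 4% = $1,605.98. Over-quota duty = $74,505.96 × 14.5% = $10,803.36.
Line duty = $1,605.98 + $10,803.36 = $12,409.34.
Line 4 (6398.64, Casland, 1,642 kg, $264,050.02):
Base rate for 6398.64 is 6.5%.
Duty = $264,050.02 × 6.5% = $17,163.25.
Total = $10,364.63 + $97,391.12 + $12,409.34 + $17,163.25 = $137,328.34.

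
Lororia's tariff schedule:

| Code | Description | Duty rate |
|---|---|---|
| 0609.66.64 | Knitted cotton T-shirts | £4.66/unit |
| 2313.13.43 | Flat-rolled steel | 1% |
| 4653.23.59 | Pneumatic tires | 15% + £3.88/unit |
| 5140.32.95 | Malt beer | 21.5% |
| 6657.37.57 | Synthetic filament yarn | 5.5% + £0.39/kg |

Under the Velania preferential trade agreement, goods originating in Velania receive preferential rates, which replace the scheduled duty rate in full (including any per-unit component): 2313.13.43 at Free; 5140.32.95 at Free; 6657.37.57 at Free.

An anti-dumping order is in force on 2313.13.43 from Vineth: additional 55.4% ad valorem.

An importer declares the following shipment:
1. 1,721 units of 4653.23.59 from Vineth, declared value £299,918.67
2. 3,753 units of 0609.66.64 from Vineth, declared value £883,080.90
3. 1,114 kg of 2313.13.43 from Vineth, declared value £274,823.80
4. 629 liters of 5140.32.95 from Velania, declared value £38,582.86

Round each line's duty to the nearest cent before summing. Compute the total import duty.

£224,154.88

Line 1 (4653.23.59, Vineth, 1,721 units, £299,918.67):
Base rate for 4653.23.59 is 15% + £3.88/unit.
Duty = £299,918.67 × 15% + 1,721 × £3.88 = £51,665.28.
Line 2 (0609.66.64, Vineth, 3,753 units, £883,080.90):
Base rate for 0609.66.64 is £4.66/unit.
Duty = 3,753 × £4.66 = £17,488.98.
Line 3 (2313.13.43, Vineth, 1,114 kg, £274,823.80):
Base rate for 2313.13.43 is 1%.
2313.13.43 has an FTA preferential rate, but origin Vineth is not Velania; base rate stands.
Additional duty on 2313.13.43 from Vineth: +55.4%. Applied ad valorem rate: 1% + 55.4% = 56.4%.
Duty = £274,823.80 × 56.4% = £155,000.62.
Line 4 (5140.32.95, Velania, 629 liters, £38,582.86):
Base rate for 5140.32.95 is 21.5%.
Origin Velania qualifies under the Lororia–Velania agreement and 5140.32.95 is covered: preferential rate Free applies instead.
Duty = £38,582.86 × 0% = £0.00.
Total = £51,665.28 + £17,488.98 + £155,000.62 + £0.00 = £224,154.88.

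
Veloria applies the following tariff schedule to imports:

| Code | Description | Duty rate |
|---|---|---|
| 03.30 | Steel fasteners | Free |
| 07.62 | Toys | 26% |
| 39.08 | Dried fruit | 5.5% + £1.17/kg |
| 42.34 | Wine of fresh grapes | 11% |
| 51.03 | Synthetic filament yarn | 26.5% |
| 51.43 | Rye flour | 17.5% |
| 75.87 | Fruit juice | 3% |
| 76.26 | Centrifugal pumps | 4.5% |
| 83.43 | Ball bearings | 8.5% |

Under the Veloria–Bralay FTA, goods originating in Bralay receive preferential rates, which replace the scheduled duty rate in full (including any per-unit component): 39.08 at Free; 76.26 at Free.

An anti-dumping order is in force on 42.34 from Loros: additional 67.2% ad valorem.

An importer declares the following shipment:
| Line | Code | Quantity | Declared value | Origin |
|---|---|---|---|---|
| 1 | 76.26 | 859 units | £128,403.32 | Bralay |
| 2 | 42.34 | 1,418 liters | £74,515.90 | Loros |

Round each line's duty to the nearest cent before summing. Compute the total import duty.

Line 1 (76.26, Bralay, 859 units, £128,403.32):
Base rate for 76.26 is 4.5%.
Origin Bralay qualifies under the Veloria–Bralay agreement and 76.26 is covered: preferential rate Free applies instead.
Duty = £128,403.32 × 0% = £0.00.
Line 2 (42.34, Loros, 1,418 liters, £74,515.90):
Base rate for 42.34 is 11%.
Additional duty on 42.34 from Loros: +67.2%. Applied ad valorem rate: 11% + 67.2% = 78.2%.
Duty = £74,515.90 × 78.2% = £58,271.43.
Total = £0.00 + £58,271.43 = £58,271.43.

£58,271.43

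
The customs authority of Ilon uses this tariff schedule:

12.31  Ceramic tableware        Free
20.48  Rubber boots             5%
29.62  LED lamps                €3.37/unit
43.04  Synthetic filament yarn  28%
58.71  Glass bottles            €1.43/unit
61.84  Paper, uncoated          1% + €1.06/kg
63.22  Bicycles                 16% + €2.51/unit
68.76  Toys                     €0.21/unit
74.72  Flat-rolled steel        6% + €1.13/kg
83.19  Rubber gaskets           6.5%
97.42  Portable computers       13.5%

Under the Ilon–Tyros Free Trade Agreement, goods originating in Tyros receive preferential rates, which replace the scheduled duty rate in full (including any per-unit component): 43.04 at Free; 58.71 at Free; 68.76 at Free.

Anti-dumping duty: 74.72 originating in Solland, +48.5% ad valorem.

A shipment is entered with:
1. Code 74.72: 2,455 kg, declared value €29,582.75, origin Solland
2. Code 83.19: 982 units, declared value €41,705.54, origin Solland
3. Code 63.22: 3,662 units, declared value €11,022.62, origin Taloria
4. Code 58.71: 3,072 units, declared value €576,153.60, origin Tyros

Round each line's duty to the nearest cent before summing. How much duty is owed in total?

€32,562.85

Line 1 (74.72, Solland, 2,455 kg, €29,582.75):
Base rate for 74.72 is 6% + €1.13/kg.
Additional duty on 74.72 from Solland: +48.5%. Applied ad valorem rate: 6% + 48.5% = 54.5%.
Duty = €29,582.75 × 54.5% + 2,455 × €1.13 = €18,896.75.
Line 2 (83.19, Solland, 982 units, €41,705.54):
Base rate for 83.19 is 6.5%.
Duty = €41,705.54 × 6.5% = €2,710.86.
Line 3 (63.22, Taloria, 3,662 units, €11,022.62):
Base rate for 63.22 is 16% + €2.51/unit.
Duty = €11,022.62 × 16% + 3,662 × €2.51 = €10,955.24.
Line 4 (58.71, Tyros, 3,072 units, €576,153.60):
Base rate for 58.71 is €1.43/unit.
Origin Tyros qualifies under the Ilon–Tyros agreement and 58.71 is covered: preferential rate Free applies instead.
Duty = €576,153.60 × 0% = €0.00.
Total = €18,896.75 + €2,710.86 + €10,955.24 + €0.00 = €32,562.85.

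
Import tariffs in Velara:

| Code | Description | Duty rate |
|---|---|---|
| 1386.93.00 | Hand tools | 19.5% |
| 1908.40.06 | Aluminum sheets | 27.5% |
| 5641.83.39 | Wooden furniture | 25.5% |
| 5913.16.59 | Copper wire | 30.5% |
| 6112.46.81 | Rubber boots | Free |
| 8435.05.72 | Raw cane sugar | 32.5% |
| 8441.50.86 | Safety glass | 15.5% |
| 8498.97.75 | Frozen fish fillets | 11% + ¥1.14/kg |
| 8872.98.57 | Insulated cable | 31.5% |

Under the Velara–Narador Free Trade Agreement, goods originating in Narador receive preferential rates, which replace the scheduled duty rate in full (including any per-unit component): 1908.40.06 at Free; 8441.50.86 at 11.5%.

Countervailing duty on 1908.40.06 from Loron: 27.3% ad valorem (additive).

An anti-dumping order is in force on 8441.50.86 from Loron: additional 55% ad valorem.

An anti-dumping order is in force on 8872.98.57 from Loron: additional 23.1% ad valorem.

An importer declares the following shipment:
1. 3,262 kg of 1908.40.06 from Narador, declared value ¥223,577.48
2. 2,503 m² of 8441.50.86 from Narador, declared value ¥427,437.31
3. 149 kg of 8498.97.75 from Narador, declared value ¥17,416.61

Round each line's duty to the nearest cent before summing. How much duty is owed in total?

Line 1 (1908.40.06, Narador, 3,262 kg, ¥223,577.48):
Base rate for 1908.40.06 is 27.5%.
Origin Narador qualifies under the Velara–Narador agreement and 1908.40.06 is covered: preferential rate Free applies instead.
The additional-duty order on 1908.40.06 targets Loron, not Narador; it does not apply.
Duty = ¥223,577.48 × 0% = ¥0.00.
Line 2 (8441.50.86, Narador, 2,503 m², ¥427,437.31):
Base rate for 8441.50.86 is 15.5%.
Origin Narador qualifies under the Velara–Narador agreement and 8441.50.86 is covered: preferential rate 11.5% applies instead.
The additional-duty order on 8441.50.86 targets Loron, not Narador; it does not apply.
Duty = ¥427,437.31 × 11.5% = ¥49,155.29.
Line 3 (8498.97.75, Narador, 149 kg, ¥17,416.61):
Base rate for 8498.97.75 is 11% + ¥1.14/kg.
Origin Narador is the FTA partner but 8498.97.75 is not on the preference list; base rate stands.
Duty = ¥17,416.61 × 11% + 149 × ¥1.14 = ¥2,085.69.
Total = ¥0.00 + ¥49,155.29 + ¥2,085.69 = ¥51,240.98.

¥51,240.98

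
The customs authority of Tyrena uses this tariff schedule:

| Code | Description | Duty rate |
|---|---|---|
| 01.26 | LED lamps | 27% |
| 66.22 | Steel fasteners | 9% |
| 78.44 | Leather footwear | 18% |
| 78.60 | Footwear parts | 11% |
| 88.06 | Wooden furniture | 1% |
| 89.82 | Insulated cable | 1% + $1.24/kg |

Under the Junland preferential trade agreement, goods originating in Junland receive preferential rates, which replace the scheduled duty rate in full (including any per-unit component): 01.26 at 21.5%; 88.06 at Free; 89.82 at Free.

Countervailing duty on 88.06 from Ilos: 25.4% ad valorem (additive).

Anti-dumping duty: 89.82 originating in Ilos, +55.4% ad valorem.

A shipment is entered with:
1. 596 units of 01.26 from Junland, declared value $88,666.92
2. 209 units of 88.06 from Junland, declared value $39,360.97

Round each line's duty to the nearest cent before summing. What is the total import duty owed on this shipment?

$19,063.39

Line 1 (01.26, Junland, 596 units, $88,666.92):
Base rate for 01.26 is 27%.
Origin Junland qualifies under the Tyrena–Junland agreement and 01.26 is covered: preferential rate 21.5% applies instead.
Duty = $88,666.92 × 21.5% = $19,063.39.
Line 2 (88.06, Junland, 209 units, $39,360.97):
Base rate for 88.06 is 1%.
Origin Junland qualifies under the Tyrena–Junland agreement and 88.06 is covered: preferential rate Free applies instead.
The additional-duty order on 88.06 targets Ilos, not Junland; it does not apply.
Duty = $39,360.97 × 0% = $0.00.
Total = $19,063.39 + $0.00 = $19,063.39.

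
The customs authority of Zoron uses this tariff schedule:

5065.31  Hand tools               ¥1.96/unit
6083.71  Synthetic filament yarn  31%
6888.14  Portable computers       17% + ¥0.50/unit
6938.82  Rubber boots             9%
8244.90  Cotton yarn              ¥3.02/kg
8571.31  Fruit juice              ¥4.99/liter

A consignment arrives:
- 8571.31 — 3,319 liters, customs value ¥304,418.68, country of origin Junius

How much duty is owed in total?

Line 1 (8571.31, Junius, 3,319 liters, ¥304,418.68):
Base rate for 8571.31 is ¥4.99/liter.
Duty = 3,319 × ¥4.99 = ¥16,561.81.

¥16,561.81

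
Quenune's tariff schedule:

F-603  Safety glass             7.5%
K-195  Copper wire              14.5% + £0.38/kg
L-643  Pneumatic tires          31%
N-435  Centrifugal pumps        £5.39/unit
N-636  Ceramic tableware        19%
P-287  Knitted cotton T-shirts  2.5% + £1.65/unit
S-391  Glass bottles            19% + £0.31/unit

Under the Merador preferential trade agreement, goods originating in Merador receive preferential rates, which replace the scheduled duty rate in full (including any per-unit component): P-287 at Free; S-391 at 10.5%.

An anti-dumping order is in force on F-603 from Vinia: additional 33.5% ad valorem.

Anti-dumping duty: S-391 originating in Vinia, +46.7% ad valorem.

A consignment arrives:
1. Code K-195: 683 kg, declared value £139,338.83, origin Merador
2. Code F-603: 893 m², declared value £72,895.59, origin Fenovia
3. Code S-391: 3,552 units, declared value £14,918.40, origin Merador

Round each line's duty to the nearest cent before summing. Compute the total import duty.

£27,497.27

Line 1 (K-195, Merador, 683 kg, £139,338.83):
Base rate for K-195 is 14.5% + £0.38/kg.
Origin Merador is the FTA partner but K-195 is not on the preference list; base rate stands.
Duty = £139,338.83 × 14.5% + 683 × £0.38 = £20,463.67.
Line 2 (F-603, Fenovia, 893 m², £72,895.59):
Base rate for F-603 is 7.5%.
The additional-duty order on F-603 targets Vinia, not Fenovia; it does not apply.
Duty = £72,895.59 × 7.5% = £5,467.17.
Line 3 (S-391, Merador, 3,552 units, £14,918.40):
Base rate for S-391 is 19% + £0.31/unit.
Origin Merador qualifies under the Quenune–Merador agreement and S-391 is covered: preferential rate 10.5% applies instead.
The additional-duty order on S-391 targets Vinia, not Merador; it does not apply.
Duty = £14,918.40 × 10.5% = £1,566.43.
Total = £20,463.67 + £5,467.17 + £1,566.43 = £27,497.27.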